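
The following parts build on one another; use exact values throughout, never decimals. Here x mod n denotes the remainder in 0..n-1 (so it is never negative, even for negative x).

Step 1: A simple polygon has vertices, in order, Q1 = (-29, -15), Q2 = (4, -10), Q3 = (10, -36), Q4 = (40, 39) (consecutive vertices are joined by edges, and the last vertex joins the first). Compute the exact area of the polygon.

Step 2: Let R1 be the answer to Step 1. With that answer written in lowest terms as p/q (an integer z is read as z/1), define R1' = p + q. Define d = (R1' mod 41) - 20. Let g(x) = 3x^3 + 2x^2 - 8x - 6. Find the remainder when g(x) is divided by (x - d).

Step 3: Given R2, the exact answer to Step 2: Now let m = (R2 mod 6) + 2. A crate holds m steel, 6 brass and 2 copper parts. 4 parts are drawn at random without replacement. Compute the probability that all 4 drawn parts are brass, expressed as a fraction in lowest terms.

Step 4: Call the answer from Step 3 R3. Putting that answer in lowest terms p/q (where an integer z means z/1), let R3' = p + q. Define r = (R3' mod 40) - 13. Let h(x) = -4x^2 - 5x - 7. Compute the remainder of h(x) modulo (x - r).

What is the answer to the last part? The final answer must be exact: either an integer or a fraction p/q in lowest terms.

Step 1: cross terms: (-29*-10 - 4*-15)=350, (4*-36 - 10*-10)=-44, (10*39 - 40*-36)=1830, (40*-15 - -29*39)=531; twice the area = |2667| = 2667; area = 2667/2; answer 2667/2
Step 2: R1 = 2667/2; threaded value p + q = 2669; d = -16; remainder = value at the root: 3*(-16)^3 + 2*(-16)^2 - 8*(-16)^1 - 6 = (-12288) + (512) + (128) + (-6) = -11654; answer -11654
Step 3: R2 = -11654; m = 6; total draws C(14,4) = 1001; favorable C(6,4) = 15; P = 15/1001; answer 15/1001
Step 4: R3 = 15/1001; threaded value p + q = 1016; r = 3; remainder = value at the root: -4*(3)^2 - 5*(3)^1 - 7 = (-36) + (-15) + (-7) = -58; answer -58

-58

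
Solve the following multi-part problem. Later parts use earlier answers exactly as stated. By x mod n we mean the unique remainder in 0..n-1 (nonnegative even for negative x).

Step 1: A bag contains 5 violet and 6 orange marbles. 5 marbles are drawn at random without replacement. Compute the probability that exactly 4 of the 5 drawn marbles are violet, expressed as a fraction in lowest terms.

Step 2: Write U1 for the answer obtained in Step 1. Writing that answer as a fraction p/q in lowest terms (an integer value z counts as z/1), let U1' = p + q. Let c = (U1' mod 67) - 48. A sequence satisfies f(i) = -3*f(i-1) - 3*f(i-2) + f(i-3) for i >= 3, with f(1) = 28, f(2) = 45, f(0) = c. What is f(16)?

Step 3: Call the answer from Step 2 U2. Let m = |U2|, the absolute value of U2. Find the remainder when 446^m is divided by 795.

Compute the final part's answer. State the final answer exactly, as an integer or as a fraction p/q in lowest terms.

401

Step 1: total draws C(11,5) = 462; favorable C(5,4)*C(6,1) = 30; P = 5/77; answer 5/77
Step 2: U1 = 5/77; threaded value p + q = 82; c = -33; f(3) = -3*(45) - 3*(28) + 1*(-33) = -252; iterating: f(3)=-252, f(4)=649, f(5)=-1146, f(6)=1239, f(7)=370, f(8)=-5973, f(9)=18048, f(10)=-35855, f(11)=47448, f(12)=-16731, f(13)=-128006, f(14)=481659, f(15)=-1077690, f(16)=1660087; answer 1660087
Step 3: U2 = 1660087; m = 1660087; squarings mod 795: 446^1=446, 446^2=166, 446^4=526, 446^8=16, 446^16=256, 446^32=346, 446^64=466, 446^128=121, 446^256=331, 446^512=646, 446^1024=736, 446^2048=301, 446^4096=766, 446^8192=46, 446^16384=526, 446^32768=16, 446^65536=256, 446^131072=346, 446^262144=466, 446^524288=121, 446^1048576=331; 446^1660087 = 446^1 * 446^2 * 446^4 * 446^16 * 446^32 * 446^128 * 446^1024 * 446^4096 * 446^16384 * 446^65536 * 446^524288 * 446^1048576 = 401 (mod 795); answer 401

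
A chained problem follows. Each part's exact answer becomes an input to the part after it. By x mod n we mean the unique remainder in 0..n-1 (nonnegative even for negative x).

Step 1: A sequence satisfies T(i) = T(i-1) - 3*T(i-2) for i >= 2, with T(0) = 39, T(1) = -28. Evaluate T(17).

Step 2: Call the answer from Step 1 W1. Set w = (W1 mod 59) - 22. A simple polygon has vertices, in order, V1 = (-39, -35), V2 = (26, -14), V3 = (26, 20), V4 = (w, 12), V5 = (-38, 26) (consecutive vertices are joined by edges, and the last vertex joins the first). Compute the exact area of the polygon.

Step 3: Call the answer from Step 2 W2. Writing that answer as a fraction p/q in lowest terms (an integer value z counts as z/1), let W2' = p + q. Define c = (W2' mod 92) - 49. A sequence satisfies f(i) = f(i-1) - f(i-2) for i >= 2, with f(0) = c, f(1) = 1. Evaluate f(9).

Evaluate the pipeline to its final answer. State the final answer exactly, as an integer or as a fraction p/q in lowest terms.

-1

Step 1: T(2) = 1*(-28) - 3*(39) = -145; iterating: T(2)=-145, T(3)=-61, T(4)=374, T(5)=557, T(6)=-565, T(7)=-2236, T(8)=-541, T(9)=6167, T(10)=7790, T(11)=-10711, T(12)=-34081, T(13)=-1948, T(14)=100295, T(15)=106139, T(16)=-194746, T(17)=-513163; answer -513163
Step 2: W1 = -513163; w = -3; cross terms: (-39*-14 - 26*-35)=1456, (26*20 - 26*-14)=884, (26*12 - -3*20)=372, (-3*26 - -38*12)=378, (-38*-35 - -39*26)=2344; twice the area = |5434| = 5434; area = 2717; answer 2717
Step 3: W2 = 2717; threaded value p + q = 2718; c = 1; f(2) = 1*(1) - 1*(1) = 0; iterating: f(2)=0, f(3)=-1, f(4)=-1, f(5)=0, f(6)=1, f(7)=1, f(8)=0, f(9)=-1; answer -1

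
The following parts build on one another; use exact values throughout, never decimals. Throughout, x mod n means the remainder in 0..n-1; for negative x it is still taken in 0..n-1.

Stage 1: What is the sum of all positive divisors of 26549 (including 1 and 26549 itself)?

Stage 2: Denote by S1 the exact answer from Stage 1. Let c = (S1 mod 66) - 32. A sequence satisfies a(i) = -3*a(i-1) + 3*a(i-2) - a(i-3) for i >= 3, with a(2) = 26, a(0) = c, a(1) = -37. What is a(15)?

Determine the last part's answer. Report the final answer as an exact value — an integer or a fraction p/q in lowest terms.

-1755833197

Stage 1: 26549 = 139 * 191; sigma = (1 + 139) * (1 + 191) = 140 * 192 = 26880; answer 26880
Stage 2: S1 = 26880; c = -14; a(3) = -3*(26) + 3*(-37) - 1*(-14) = -175; iterating: a(3)=-175, a(4)=640, a(5)=-2471, a(6)=9508, a(7)=-36577, a(8)=140726, a(9)=-541417, a(10)=2083006, a(11)=-8013995, a(12)=30832420, a(13)=-118622251, a(14)=456378008, a(15)=-1755833197; answer -1755833197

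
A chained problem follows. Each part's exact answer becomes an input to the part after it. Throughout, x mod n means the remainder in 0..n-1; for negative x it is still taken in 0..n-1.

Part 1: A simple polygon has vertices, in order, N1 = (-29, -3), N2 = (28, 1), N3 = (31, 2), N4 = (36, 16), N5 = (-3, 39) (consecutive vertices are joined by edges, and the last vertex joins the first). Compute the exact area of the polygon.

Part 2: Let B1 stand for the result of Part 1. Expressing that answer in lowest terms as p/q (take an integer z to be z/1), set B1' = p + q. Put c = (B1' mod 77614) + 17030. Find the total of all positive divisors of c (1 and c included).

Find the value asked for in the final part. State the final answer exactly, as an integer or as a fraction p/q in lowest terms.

Part 1: cross terms: (-29*1 - 28*-3)=55, (28*2 - 31*1)=25, (31*16 - 36*2)=424, (36*39 - -3*16)=1452, (-3*-3 - -29*39)=1140; twice the area = |3096| = 3096; area = 1548; answer 1548
Part 2: B1 = 1548; threaded value p + q = 1549; c = 18579; 18579 = 3 * 11 * 563; sigma = (1 + 3) * (1 + 11) * (1 + 563) = 4 * 12 * 564 = 27072; answer 27072

27072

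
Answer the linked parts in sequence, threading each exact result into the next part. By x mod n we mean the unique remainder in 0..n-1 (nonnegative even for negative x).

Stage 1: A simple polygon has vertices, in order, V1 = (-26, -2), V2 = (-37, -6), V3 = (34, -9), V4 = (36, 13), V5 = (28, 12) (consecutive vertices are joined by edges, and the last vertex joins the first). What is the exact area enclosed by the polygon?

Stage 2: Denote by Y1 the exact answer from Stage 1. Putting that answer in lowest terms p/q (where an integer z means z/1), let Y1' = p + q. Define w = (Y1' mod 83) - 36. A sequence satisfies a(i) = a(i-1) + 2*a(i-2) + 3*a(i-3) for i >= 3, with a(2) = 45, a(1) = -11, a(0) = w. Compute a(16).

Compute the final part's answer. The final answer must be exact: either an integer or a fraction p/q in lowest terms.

Stage 1: cross terms: (-26*-6 - -37*-2)=82, (-37*-9 - 34*-6)=537, (34*13 - 36*-9)=766, (36*12 - 28*13)=68, (28*-2 - -26*12)=256; twice the area = |1709| = 1709; area = 1709/2; answer 1709/2
Stage 2: Y1 = 1709/2; threaded value p + q = 1711; w = 15; a(3) = 1*(45) + 2*(-11) + 3*(15) = 68; iterating: a(3)=68, a(4)=125, a(5)=396, a(6)=850, a(7)=2017, a(8)=4905, a(9)=11489, a(10)=27350, a(11)=65043, a(12)=154210, a(13)=366346, a(14)=869895, a(15)=2065217, a(16)=4904045; answer 4904045

4904045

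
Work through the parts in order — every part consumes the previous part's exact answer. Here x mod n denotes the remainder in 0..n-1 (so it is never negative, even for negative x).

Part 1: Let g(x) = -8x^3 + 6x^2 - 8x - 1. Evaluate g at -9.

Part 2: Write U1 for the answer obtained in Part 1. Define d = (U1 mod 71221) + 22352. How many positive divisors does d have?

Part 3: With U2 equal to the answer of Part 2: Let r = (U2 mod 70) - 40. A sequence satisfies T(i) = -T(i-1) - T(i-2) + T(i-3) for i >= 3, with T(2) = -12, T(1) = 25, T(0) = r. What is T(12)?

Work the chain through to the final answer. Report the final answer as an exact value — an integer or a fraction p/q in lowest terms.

Part 1: -8*(-9)^3 + 6*(-9)^2 - 8*(-9)^1 - 1 = (5832) + (486) + (72) + (-1) = 6389; answer 6389
Part 2: U1 = 6389; d = 28741; 28741 = 41 * 701; number of divisors = (1+1) * (1+1) = 4; answer 4
Part 3: U2 = 4; r = -36; T(3) = -1*(-12) - 1*(25) + 1*(-36) = -49; iterating: T(3)=-49, T(4)=86, T(5)=-49, T(6)=-86, T(7)=221, T(8)=-184, T(9)=-123, T(10)=528, T(11)=-589, T(12)=-62; answer -62

-62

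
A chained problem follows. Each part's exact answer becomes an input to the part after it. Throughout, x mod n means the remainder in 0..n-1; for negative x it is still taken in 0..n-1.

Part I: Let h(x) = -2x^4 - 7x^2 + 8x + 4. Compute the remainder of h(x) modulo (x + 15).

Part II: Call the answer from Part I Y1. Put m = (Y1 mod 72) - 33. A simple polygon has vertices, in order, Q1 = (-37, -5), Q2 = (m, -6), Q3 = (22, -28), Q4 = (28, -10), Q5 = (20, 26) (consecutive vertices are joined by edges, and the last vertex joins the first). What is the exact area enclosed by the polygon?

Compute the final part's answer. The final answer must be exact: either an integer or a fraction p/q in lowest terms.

1515

Part I: remainder = value at the root: -2*(-15)^4 - 7*(-15)^2 + 8*(-15)^1 + 4 = (-101250) + (-1575) + (-120) + (4) = -102941; answer -102941
Part II: Y1 = -102941; m = -14; cross terms: (-37*-6 - -14*-5)=152, (-14*-28 - 22*-6)=524, (22*-10 - 28*-28)=564, (28*26 - 20*-10)=928, (20*-5 - -37*26)=862; twice the area = |3030| = 3030; area = 1515; answer 1515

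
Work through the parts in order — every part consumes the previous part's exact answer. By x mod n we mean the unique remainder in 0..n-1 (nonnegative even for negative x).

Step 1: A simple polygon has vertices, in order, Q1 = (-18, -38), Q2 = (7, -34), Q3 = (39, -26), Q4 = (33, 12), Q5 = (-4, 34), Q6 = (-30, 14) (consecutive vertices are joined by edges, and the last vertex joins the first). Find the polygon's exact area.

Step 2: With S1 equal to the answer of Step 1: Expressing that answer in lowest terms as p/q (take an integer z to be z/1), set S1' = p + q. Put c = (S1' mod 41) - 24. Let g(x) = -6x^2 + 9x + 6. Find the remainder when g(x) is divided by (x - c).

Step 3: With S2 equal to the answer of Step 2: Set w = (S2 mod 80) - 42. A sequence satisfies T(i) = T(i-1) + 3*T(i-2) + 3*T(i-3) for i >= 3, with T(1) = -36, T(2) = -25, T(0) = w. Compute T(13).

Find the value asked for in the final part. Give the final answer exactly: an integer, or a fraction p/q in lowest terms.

Step 1: cross terms: (-18*-34 - 7*-38)=878, (7*-26 - 39*-34)=1144, (39*12 - 33*-26)=1326, (33*34 - -4*12)=1170, (-4*14 - -30*34)=964, (-30*-38 - -18*14)=1392; twice the area = |6874| = 6874; area = 3437; answer 3437
Step 2: S1 = 3437; threaded value p + q = 3438; c = 11; remainder = value at the root: -6*(11)^2 + 9*(11)^1 + 6 = (-726) + (99) + (6) = -621; answer -621
Step 3: S2 = -621; w = -23; T(3) = 1*(-25) + 3*(-36) + 3*(-23) = -202; iterating: T(3)=-202, T(4)=-385, T(5)=-1066, T(6)=-2827, T(7)=-7180, T(8)=-18859, T(9)=-48880, T(10)=-126997, T(11)=-330214, T(12)=-857845, T(13)=-2229478; answer -2229478

-2229478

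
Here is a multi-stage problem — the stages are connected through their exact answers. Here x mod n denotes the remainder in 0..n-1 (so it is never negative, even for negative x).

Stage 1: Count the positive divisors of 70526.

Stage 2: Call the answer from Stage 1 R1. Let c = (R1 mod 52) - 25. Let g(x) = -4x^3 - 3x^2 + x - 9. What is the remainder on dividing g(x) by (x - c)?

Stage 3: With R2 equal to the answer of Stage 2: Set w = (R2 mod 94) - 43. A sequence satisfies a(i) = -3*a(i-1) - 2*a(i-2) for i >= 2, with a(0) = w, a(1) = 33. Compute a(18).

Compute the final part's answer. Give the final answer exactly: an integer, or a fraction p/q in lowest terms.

Stage 1: 70526 = 2 * 179 * 197; number of divisors = (1+1) * (1+1) * (1+1) = 8; answer 8
Stage 2: R1 = 8; c = -17; remainder = value at the root: -4*(-17)^3 - 3*(-17)^2 + 1*(-17)^1 - 9 = (19652) + (-867) + (-17) + (-9) = 18759; answer 18759
Stage 3: R2 = 18759; w = 10; a(2) = -3*(33) - 2*(10) = -119; iterating: a(2)=-119, a(3)=291, a(4)=-635, a(5)=1323, a(6)=-2699, a(7)=5451, a(8)=-10955, a(9)=21963, a(10)=-43979, a(11)=88011, a(12)=-176075, a(13)=352203, a(14)=-704459, a(15)=1408971, a(16)=-2817995, a(17)=5636043, a(18)=-11272139; answer -11272139

-11272139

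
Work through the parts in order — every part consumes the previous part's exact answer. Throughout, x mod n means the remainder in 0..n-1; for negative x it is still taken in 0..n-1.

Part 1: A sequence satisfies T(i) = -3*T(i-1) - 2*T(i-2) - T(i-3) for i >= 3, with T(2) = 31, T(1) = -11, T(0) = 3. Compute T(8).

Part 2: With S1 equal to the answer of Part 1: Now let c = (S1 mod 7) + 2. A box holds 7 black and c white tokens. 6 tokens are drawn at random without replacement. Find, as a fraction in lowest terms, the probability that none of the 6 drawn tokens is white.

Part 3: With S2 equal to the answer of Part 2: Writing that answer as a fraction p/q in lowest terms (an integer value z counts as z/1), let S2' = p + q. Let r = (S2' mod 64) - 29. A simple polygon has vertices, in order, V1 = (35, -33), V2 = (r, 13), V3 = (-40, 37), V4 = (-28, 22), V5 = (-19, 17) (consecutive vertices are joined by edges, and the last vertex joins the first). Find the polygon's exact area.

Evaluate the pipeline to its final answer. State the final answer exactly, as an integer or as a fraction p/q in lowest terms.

575/2

Part 1: T(3) = -3*(31) - 2*(-11) - 1*(3) = -74; iterating: T(3)=-74, T(4)=171, T(5)=-396, T(6)=920, T(7)=-2139, T(8)=4973; answer 4973
Part 2: S1 = 4973; c = 5; total draws C(12,6) = 924; favorable C(7,6) = 7; P = 1/132; answer 1/132
Part 3: S2 = 1/132; threaded value p + q = 133; r = -24; cross terms: (35*13 - -24*-33)=-337, (-24*37 - -40*13)=-368, (-40*22 - -28*37)=156, (-28*17 - -19*22)=-58, (-19*-33 - 35*17)=32; twice the area = |-575| = 575; area = 575/2; answer 575/2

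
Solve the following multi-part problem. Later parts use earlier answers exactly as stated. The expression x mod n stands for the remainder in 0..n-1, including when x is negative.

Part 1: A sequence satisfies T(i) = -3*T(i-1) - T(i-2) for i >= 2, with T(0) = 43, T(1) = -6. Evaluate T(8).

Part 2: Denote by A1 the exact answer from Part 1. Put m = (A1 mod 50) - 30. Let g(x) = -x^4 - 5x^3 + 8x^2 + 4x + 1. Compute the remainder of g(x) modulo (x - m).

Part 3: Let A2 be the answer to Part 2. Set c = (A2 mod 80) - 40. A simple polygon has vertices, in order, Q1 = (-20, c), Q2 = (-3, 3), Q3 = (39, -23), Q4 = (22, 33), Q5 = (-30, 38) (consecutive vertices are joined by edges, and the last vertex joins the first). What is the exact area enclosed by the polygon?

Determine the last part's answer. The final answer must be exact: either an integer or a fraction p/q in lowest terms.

Part 1: T(2) = -3*(-6) - 1*(43) = -25; iterating: T(2)=-25, T(3)=81, T(4)=-218, T(5)=573, T(6)=-1501, T(7)=3930, T(8)=-10289; answer -10289
Part 2: A1 = -10289; m = -19; remainder = value at the root: -1*(-19)^4 - 5*(-19)^3 + 8*(-19)^2 + 4*(-19)^1 + 1 = (-130321) + (34295) + (2888) + (-76) + (1) = -93213; answer -93213
Part 3: A2 = -93213; c = 27; cross terms: (-20*3 - -3*27)=21, (-3*-23 - 39*3)=-48, (39*33 - 22*-23)=1793, (22*38 - -30*33)=1826, (-30*27 - -20*38)=-50; twice the area = |3542| = 3542; area = 1771; answer 1771

1771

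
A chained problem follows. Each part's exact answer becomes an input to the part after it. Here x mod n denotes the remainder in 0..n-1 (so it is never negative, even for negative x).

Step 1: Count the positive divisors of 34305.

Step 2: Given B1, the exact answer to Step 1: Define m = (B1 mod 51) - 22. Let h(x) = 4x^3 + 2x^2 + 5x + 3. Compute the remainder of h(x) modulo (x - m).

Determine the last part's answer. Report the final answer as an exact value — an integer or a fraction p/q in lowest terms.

-10651

Step 1: 34305 = 3 * 5 * 2287; number of divisors = (1+1) * (1+1) * (1+1) = 8; answer 8
Step 2: B1 = 8; m = -14; remainder = value at the root: 4*(-14)^3 + 2*(-14)^2 + 5*(-14)^1 + 3 = (-10976) + (392) + (-70) + (3) = -10651; answer -10651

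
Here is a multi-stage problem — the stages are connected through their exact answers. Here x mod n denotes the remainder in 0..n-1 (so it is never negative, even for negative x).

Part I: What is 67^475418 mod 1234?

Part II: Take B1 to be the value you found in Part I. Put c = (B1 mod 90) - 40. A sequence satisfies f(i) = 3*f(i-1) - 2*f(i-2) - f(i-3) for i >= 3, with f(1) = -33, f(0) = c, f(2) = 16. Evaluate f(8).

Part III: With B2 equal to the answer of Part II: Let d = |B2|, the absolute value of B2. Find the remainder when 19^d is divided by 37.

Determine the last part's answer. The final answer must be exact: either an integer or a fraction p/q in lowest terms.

23

Part I: squarings mod 1234: 67^1=67, 67^2=787, 67^4=1135, 67^8=1163, 67^16=105, 67^32=1153, 67^64=391, 67^128=1099, 67^256=949, 67^512=1015, 67^1024=1069, 67^2048=77, 67^4096=993, 67^8192=83, 67^16384=719, 67^32768=1149, 67^65536=1055, 67^131072=1191, 67^262144=615; 67^475418 = 67^2 * 67^8 * 67^16 * 67^256 * 67^16384 * 67^65536 * 67^131072 * 67^262144 = 711 (mod 1234); answer 711
Part II: B1 = 711; c = 41; f(3) = 3*(16) - 2*(-33) - 1*(41) = 73; iterating: f(3)=73, f(4)=220, f(5)=498, f(6)=981, f(7)=1727, f(8)=2721; answer 2721
Part III: B2 = 2721; d = 2721; squarings mod 37: 19^1=19, 19^2=28, 19^4=7, 19^8=12, 19^16=33, 19^32=16, 19^64=34, 19^128=9, 19^256=7, 19^512=12, 19^1024=33, 19^2048=16; 19^2721 = 19^1 * 19^32 * 19^128 * 19^512 * 19^2048 = 23 (mod 37); answer 23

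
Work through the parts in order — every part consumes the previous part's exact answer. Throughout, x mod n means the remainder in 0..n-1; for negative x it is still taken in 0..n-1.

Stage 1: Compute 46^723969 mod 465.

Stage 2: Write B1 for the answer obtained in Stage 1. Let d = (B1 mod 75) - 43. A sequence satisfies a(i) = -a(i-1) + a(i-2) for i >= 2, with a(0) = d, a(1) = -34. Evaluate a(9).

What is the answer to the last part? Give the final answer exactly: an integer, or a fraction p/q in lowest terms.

Stage 1: squarings mod 465: 46^1=46, 46^2=256, 46^4=436, 46^8=376, 46^16=16, 46^32=256, 46^64=436, 46^128=376, 46^256=16, 46^512=256, 46^1024=436, 46^2048=376, 46^4096=16, 46^8192=256, 46^16384=436, 46^32768=376, 46^65536=16, 46^131072=256, 46^262144=436, 46^524288=376; 46^723969 = 46^1 * 46^1024 * 46^2048 * 46^65536 * 46^131072 * 46^524288 = 91 (mod 465); answer 91
Stage 2: B1 = 91; d = -27; a(2) = -1*(-34) + 1*(-27) = 7; iterating: a(2)=7, a(3)=-41, a(4)=48, a(5)=-89, a(6)=137, a(7)=-226, a(8)=363, a(9)=-589; answer -589

-589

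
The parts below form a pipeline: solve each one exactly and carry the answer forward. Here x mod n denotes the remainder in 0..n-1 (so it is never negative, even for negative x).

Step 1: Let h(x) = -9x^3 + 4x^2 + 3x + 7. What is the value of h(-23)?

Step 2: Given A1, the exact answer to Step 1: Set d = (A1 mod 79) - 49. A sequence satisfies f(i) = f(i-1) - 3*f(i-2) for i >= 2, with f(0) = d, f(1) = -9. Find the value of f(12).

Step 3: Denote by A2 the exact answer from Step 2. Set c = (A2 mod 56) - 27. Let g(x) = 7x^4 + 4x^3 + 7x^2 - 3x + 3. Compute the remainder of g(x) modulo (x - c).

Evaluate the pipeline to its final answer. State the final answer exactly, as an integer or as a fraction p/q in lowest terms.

534

Step 1: -9*(-23)^3 + 4*(-23)^2 + 3*(-23)^1 + 7 = (109503) + (2116) + (-69) + (7) = 111557; answer 111557
Step 2: A1 = 111557; d = -40; f(2) = 1*(-9) - 3*(-40) = 111; iterating: f(2)=111, f(3)=138, f(4)=-195, f(5)=-609, f(6)=-24, f(7)=1803, f(8)=1875, f(9)=-3534, f(10)=-9159, f(11)=1443, f(12)=28920; answer 28920
Step 3: A2 = 28920; c = -3; remainder = value at the root: 7*(-3)^4 + 4*(-3)^3 + 7*(-3)^2 - 3*(-3)^1 + 3 = (567) + (-108) + (63) + (9) + (3) = 534; answer 534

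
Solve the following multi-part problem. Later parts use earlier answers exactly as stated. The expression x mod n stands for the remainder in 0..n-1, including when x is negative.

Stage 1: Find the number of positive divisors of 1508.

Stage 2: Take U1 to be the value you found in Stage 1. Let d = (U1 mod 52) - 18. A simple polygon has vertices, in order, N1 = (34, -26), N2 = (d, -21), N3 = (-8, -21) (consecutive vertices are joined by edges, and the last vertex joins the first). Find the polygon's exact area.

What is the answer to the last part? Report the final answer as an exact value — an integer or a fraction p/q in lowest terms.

Stage 1: 1508 = 2^2 * 13 * 29; number of divisors = (2+1) * (1+1) * (1+1) = 12; answer 12
Stage 2: U1 = 12; d = -6; cross terms: (34*-21 - -6*-26)=-870, (-6*-21 - -8*-21)=-42, (-8*-26 - 34*-21)=922; twice the area = |10| = 10; area = 5; answer 5

5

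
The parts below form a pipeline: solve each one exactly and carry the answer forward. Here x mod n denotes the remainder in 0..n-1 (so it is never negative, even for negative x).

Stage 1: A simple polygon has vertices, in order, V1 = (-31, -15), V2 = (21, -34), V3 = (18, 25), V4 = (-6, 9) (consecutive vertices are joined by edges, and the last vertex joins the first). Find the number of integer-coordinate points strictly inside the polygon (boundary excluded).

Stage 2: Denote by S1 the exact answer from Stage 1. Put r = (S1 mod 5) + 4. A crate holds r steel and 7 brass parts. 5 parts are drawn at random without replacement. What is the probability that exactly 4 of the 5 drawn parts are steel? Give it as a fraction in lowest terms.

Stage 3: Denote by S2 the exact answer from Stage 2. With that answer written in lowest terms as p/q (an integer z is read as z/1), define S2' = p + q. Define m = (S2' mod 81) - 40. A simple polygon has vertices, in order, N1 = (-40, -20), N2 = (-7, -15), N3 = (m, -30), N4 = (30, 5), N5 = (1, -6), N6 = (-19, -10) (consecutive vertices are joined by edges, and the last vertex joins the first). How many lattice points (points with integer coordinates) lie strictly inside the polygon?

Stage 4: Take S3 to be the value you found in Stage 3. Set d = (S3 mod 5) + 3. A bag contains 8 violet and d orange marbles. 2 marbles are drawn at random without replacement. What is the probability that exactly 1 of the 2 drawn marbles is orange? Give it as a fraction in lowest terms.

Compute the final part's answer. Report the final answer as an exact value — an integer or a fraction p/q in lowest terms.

Stage 1: cross terms: (-31*-34 - 21*-15)=1369, (21*25 - 18*-34)=1137, (18*9 - -6*25)=312, (-6*-15 - -31*9)=369; twice the area = |3187| = 3187; area = 3187/2; boundary points = 1 + 1 + 8 + 1 = 11; strictly interior points = area - boundary/2 + 1 = 1589; answer 1589
Stage 2: S1 = 1589; r = 8; total draws C(15,5) = 3003; favorable C(8,4)*C(7,1) = 490; P = 70/429; answer 70/429
Stage 3: S2 = 70/429; threaded value p + q = 499; m = -27; cross terms: (-40*-15 - -7*-20)=460, (-7*-30 - -27*-15)=-195, (-27*5 - 30*-30)=765, (30*-6 - 1*5)=-185, (1*-10 - -19*-6)=-124, (-19*-20 - -40*-10)=-20; twice the area = |701| = 701; area = 701/2; boundary points = 1 + 5 + 1 + 1 + 4 + 1 = 13; strictly interior points = area - boundary/2 + 1 = 345; answer 345
Stage 4: S3 = 345; d = 3; total draws C(11,2) = 55; favorable C(3,1)*C(8,1) = 24; P = 24/55; answer 24/55

24/55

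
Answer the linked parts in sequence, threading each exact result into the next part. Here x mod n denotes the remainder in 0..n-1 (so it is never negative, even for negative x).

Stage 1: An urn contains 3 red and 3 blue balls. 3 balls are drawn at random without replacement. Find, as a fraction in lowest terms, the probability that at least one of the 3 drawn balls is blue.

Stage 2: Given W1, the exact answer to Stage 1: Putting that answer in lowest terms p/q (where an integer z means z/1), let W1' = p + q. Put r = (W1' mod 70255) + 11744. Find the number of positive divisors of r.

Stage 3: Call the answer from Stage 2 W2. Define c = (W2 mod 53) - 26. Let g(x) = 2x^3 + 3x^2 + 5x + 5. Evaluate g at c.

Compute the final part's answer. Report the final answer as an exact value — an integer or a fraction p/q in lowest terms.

-26035

Stage 1: total draws C(6,3) = 20; complement C(3,3) = 1; favorable 20 - 1 = 19; P = 19/20; answer 19/20
Stage 2: W1 = 19/20; threaded value p + q = 39; r = 11783; 11783 is prime, so its only divisors are 1 and 11783; count = 2; answer 2
Stage 3: W2 = 2; c = -24; 2*(-24)^3 + 3*(-24)^2 + 5*(-24)^1 + 5 = (-27648) + (1728) + (-120) + (5) = -26035; answer -26035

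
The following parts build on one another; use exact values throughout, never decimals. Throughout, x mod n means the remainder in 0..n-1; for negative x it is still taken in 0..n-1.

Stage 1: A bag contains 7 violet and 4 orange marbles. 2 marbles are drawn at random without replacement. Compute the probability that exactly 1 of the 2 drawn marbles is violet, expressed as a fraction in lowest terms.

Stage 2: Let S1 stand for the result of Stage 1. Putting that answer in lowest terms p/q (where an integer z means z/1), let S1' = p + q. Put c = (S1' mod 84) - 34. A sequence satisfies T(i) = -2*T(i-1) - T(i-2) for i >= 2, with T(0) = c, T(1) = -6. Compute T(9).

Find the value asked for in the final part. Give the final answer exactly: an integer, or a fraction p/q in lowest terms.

Stage 1: total draws C(11,2) = 55; favorable C(7,1)*C(4,1) = 28; P = 28/55; answer 28/55
Stage 2: S1 = 28/55; threaded value p + q = 83; c = 49; T(2) = -2*(-6) - 1*(49) = -37; iterating: T(2)=-37, T(3)=80, T(4)=-123, T(5)=166, T(6)=-209, T(7)=252, T(8)=-295, T(9)=338; answer 338

338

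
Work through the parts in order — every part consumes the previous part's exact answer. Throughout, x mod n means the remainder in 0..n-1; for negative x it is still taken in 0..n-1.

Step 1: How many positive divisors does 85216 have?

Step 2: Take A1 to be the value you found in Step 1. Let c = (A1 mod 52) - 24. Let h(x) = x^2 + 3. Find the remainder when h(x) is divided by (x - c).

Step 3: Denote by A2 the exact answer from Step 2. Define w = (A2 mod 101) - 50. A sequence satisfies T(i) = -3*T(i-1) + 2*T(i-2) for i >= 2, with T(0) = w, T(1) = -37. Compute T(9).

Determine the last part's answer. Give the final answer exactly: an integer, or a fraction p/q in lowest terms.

-777199

Step 1: 85216 = 2^5 * 2663; number of divisors = (5+1) * (1+1) = 12; answer 12
Step 2: A1 = 12; c = -12; remainder = value at the root: 1*(-12)^2 + 3 = (144) + (3) = 147; answer 147
Step 3: A2 = 147; w = -4; T(2) = -3*(-37) + 2*(-4) = 103; iterating: T(2)=103, T(3)=-383, T(4)=1355, T(5)=-4831, T(6)=17203, T(7)=-61271, T(8)=218219, T(9)=-777199; answer -777199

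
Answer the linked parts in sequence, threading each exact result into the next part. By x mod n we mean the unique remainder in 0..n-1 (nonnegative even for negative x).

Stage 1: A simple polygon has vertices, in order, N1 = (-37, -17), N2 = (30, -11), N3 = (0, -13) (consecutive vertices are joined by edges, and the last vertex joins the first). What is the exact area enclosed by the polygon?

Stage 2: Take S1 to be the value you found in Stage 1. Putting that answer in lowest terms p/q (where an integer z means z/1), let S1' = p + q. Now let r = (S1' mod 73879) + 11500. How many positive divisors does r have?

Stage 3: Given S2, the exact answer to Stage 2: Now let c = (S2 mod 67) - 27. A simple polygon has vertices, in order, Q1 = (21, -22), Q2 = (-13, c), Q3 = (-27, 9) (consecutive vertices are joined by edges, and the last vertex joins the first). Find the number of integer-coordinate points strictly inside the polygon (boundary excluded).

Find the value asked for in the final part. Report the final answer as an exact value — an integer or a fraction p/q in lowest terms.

358

Stage 1: cross terms: (-37*-11 - 30*-17)=917, (30*-13 - 0*-11)=-390, (0*-17 - -37*-13)=-481; twice the area = |46| = 46; area = 23; answer 23
Stage 2: S1 = 23; threaded value p + q = 24; r = 11524; 11524 = 2^2 * 43 * 67; number of divisors = (2+1) * (1+1) * (1+1) = 12; answer 12
Stage 3: S2 = 12; c = -15; cross terms: (21*-15 - -13*-22)=-601, (-13*9 - -27*-15)=-522, (-27*-22 - 21*9)=405; twice the area = |-718| = 718; area = 359; boundary points = 1 + 2 + 1 = 4; strictly interior points = area - boundary/2 + 1 = 358; answer 358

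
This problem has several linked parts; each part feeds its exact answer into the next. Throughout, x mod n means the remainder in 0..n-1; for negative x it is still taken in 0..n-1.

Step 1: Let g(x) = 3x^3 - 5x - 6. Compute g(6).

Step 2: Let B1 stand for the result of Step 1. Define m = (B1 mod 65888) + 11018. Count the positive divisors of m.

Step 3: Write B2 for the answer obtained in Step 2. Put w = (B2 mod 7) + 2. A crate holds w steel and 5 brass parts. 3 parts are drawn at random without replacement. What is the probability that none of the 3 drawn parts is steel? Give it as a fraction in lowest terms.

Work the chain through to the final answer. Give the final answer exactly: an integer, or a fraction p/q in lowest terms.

Step 1: 3*(6)^3 - 5*(6)^1 - 6 = (648) + (-30) + (-6) = 612; answer 612
Step 2: B1 = 612; m = 11630; 11630 = 2 * 5 * 1163; number of divisors = (1+1) * (1+1) * (1+1) = 8; answer 8
Step 3: B2 = 8; w = 3; total draws C(8,3) = 56; favorable C(5,3) = 10; P = 5/28; answer 5/28

5/28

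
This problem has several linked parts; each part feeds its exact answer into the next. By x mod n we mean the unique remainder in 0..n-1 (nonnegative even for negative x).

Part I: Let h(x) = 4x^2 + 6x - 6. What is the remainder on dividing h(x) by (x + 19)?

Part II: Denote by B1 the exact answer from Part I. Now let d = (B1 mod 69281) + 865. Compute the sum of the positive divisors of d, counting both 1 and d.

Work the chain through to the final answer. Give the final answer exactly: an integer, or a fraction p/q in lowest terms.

Part I: remainder = value at the root: 4*(-19)^2 + 6*(-19)^1 - 6 = (1444) + (-114) + (-6) = 1324; answer 1324
Part II: B1 = 1324; d = 2189; 2189 = 11 * 199; sigma = (1 + 11) * (1 + 199) = 12 * 200 = 2400; answer 2400

2400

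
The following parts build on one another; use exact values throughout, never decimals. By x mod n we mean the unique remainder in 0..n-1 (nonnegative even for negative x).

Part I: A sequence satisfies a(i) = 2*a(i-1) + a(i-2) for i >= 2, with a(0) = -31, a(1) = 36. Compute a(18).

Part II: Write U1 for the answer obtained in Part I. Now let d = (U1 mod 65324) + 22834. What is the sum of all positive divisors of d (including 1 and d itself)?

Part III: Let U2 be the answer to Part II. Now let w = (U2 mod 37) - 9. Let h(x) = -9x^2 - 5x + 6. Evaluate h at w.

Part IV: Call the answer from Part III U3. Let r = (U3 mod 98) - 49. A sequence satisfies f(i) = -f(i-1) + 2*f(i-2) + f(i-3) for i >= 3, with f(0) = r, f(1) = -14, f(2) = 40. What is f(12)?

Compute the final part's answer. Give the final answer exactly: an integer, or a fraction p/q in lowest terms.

12519

Part I: a(2) = 2*(36) + 1*(-31) = 41; iterating: a(2)=41, a(3)=118, a(4)=277, a(5)=672, a(6)=1621, a(7)=3914, a(8)=9449, a(9)=22812, a(10)=55073, a(11)=132958, a(12)=320989, a(13)=774936, a(14)=1870861, a(15)=4516658, a(16)=10904177, a(17)=26325012, a(18)=63554201; answer 63554201
Part II: U1 = 63554201; d = 82107; 82107 = 3^3 * 3041; sigma = (1 + 3 + 9 + 27) * (1 + 3041) = 40 * 3042 = 121680; answer 121680
Part III: U2 = 121680; w = 15; -9*(15)^2 - 5*(15)^1 + 6 = (-2025) + (-75) + (6) = -2094; answer -2094
Part IV: U3 = -2094; r = 13; f(3) = -1*(40) + 2*(-14) + 1*(13) = -55; iterating: f(3)=-55, f(4)=121, f(5)=-191, f(6)=378, f(7)=-639, f(8)=1204, f(9)=-2104, f(10)=3873, f(11)=-6877, f(12)=12519; answer 12519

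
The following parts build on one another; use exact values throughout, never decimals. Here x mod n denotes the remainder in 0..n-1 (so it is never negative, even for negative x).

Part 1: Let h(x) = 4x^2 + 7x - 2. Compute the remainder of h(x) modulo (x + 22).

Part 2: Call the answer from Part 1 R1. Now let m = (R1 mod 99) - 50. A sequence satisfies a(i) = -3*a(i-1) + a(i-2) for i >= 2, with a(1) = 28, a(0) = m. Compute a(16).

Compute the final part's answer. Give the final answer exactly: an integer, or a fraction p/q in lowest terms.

-765619654

Part 1: remainder = value at the root: 4*(-22)^2 + 7*(-22)^1 - 2 = (1936) + (-154) + (-2) = 1780; answer 1780
Part 2: R1 = 1780; m = 47; a(2) = -3*(28) + 1*(47) = -37; iterating: a(2)=-37, a(3)=139, a(4)=-454, a(5)=1501, a(6)=-4957, a(7)=16372, a(8)=-54073, a(9)=178591, a(10)=-589846, a(11)=1948129, a(12)=-6434233, a(13)=21250828, a(14)=-70186717, a(15)=231810979, a(16)=-765619654; answer -765619654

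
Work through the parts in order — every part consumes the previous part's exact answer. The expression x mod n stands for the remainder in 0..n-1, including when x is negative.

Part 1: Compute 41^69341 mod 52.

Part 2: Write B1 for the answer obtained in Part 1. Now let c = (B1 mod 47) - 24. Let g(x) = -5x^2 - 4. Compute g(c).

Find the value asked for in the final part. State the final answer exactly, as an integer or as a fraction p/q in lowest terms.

Part 1: squarings mod 52: 41^1=41, 41^2=17, 41^4=29, 41^8=9, 41^16=29, 41^32=9, 41^64=29, 41^128=9, 41^256=29, 41^512=9, 41^1024=29, 41^2048=9, 41^4096=29, 41^8192=9, 41^16384=29, 41^32768=9, 41^65536=29; 41^69341 = 41^1 * 41^4 * 41^8 * 41^16 * 41^64 * 41^128 * 41^512 * 41^1024 * 41^2048 * 41^65536 = 45 (mod 52); answer 45
Part 2: B1 = 45; c = 21; -5*(21)^2 - 4 = (-2205) + (-4) = -2209; answer -2209

-2209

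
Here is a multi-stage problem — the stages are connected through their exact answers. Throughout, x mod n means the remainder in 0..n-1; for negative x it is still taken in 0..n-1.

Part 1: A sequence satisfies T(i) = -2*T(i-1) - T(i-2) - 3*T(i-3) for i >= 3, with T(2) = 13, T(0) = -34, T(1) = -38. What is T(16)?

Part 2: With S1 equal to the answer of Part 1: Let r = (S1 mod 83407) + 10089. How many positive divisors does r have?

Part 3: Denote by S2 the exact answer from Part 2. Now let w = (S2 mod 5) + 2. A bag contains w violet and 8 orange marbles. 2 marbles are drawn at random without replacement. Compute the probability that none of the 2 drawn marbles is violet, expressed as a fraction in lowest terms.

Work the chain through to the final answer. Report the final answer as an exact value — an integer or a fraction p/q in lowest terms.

4/13

Part 1: T(3) = -2*(13) - 1*(-38) - 3*(-34) = 114; iterating: T(3)=114, T(4)=-127, T(5)=101, T(6)=-417, T(7)=1114, T(8)=-2114, T(9)=4365, T(10)=-9958, T(11)=21893, T(12)=-46923, T(13)=101827, T(14)=-222410, T(15)=483762, T(16)=-1050595; answer -1050595
Part 2: S1 = -1050595; r = 43785; 43785 = 3^2 * 5 * 7 * 139; number of divisors = (2+1) * (1+1) * (1+1) * (1+1) = 24; answer 24
Part 3: S2 = 24; w = 6; total draws C(14,2) = 91; favorable C(8,2) = 28; P = 4/13; answer 4/13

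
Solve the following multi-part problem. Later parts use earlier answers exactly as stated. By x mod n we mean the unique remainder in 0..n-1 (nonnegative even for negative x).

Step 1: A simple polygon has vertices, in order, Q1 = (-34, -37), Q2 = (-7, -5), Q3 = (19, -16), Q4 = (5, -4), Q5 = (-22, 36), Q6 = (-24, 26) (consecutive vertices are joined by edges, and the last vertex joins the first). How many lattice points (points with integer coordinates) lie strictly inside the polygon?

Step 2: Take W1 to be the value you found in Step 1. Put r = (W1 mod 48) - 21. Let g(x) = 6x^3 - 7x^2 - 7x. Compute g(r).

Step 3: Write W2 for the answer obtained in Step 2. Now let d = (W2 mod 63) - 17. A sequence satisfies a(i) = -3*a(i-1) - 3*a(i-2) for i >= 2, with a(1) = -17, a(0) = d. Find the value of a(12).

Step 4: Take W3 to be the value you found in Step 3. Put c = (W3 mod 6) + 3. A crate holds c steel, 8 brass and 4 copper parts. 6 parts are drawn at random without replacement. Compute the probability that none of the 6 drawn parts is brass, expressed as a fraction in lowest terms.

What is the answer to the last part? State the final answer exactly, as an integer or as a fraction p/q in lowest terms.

5/442

Step 1: cross terms: (-34*-5 - -7*-37)=-89, (-7*-16 - 19*-5)=207, (19*-4 - 5*-16)=4, (5*36 - -22*-4)=92, (-22*26 - -24*36)=292, (-24*-37 - -34*26)=1772; twice the area = |2278| = 2278; area = 1139; boundary points = 1 + 1 + 2 + 1 + 2 + 1 = 8; strictly interior points = area - boundary/2 + 1 = 1136; answer 1136
Step 2: W1 = 1136; r = 11; 6*(11)^3 - 7*(11)^2 - 7*(11)^1 = (7986) + (-847) + (-77) = 7062; answer 7062
Step 3: W2 = 7062; d = -11; a(2) = -3*(-17) - 3*(-11) = 84; iterating: a(2)=84, a(3)=-201, a(4)=351, a(5)=-450, a(6)=297, a(7)=459, a(8)=-2268, a(9)=5427, a(10)=-9477, a(11)=12150, a(12)=-8019; answer -8019
Step 4: W3 = -8019; c = 6; total draws C(18,6) = 18564; favorable C(10,6) = 210; P = 5/442; answer 5/442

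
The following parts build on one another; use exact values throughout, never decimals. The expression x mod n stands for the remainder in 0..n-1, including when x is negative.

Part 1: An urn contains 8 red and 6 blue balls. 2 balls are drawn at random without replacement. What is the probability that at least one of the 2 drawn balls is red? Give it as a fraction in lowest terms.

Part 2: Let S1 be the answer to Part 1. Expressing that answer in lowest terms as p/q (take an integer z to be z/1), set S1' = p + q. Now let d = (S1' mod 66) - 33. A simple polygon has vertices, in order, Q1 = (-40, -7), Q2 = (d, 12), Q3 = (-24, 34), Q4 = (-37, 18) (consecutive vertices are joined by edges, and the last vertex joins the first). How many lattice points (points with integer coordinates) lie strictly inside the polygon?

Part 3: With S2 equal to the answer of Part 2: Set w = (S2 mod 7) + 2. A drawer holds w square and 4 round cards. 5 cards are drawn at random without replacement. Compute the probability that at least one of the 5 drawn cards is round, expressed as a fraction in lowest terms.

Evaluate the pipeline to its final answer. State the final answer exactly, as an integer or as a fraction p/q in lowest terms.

92/99

Part 1: total draws C(14,2) = 91; complement C(6,2) = 15; favorable 91 - 15 = 76; P = 76/91; answer 76/91
Part 2: S1 = 76/91; threaded value p + q = 167; d = 2; cross terms: (-40*12 - 2*-7)=-466, (2*34 - -24*12)=356, (-24*18 - -37*34)=826, (-37*-7 - -40*18)=979; twice the area = |1695| = 1695; area = 1695/2; boundary points = 1 + 2 + 1 + 1 = 5; strictly interior points = area - boundary/2 + 1 = 846; answer 846
Part 3: S2 = 846; w = 8; total draws C(12,5) = 792; complement C(8,5) = 56; favorable 792 - 56 = 736; P = 92/99; answer 92/99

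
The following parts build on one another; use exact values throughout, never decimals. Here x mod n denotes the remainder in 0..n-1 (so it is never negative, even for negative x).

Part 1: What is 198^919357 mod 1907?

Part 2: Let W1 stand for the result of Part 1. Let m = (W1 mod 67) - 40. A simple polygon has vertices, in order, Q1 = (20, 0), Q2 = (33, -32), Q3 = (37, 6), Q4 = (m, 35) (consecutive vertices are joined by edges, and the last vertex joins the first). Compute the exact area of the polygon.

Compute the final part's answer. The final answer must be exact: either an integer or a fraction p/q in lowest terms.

1547/2

Part 1: squarings mod 1907: 198^1=198, 198^2=1064, 198^4=1245, 198^8=1541, 198^16=466, 198^32=1665, 198^64=1354, 198^128=689, 198^256=1785, 198^512=1535, 198^1024=1080, 198^2048=1223, 198^4096=641, 198^8192=876, 198^16384=762, 198^32768=916, 198^65536=1883, 198^131072=576, 198^262144=1865, 198^524288=1764; 198^919357 = 198^1 * 198^4 * 198^8 * 198^16 * 198^32 * 198^256 * 198^512 * 198^1024 * 198^131072 * 198^262144 * 198^524288 = 608 (mod 1907); answer 608
Part 2: W1 = 608; m = -35; cross terms: (20*-32 - 33*0)=-640, (33*6 - 37*-32)=1382, (37*35 - -35*6)=1505, (-35*0 - 20*35)=-700; twice the area = |1547| = 1547; area = 1547/2; answer 1547/2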